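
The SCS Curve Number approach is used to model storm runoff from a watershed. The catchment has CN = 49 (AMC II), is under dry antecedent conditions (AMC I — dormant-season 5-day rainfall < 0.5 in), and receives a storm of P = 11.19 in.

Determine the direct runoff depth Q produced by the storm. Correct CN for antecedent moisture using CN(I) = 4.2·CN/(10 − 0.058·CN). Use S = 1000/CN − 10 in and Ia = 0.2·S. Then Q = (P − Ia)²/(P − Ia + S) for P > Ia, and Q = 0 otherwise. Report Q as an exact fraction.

Adjust CN=49 to AMC I: 4.2·49/(10 − 0.058·49) → (1029/5) ÷ (3579/500) = 34300/1193 ≈ 28.751
Retention S: 1000/CN − 10 with CN=28.751 → S = 8500/343 ≈ 24.781 in
Ia = 0.2S: 0.2·24.781 = 4.956 in (exactly 1700/343)
P − Ia = 11.190 − 4.956 = 213817/34300 ≈ 6.234 in (> 0, runoff occurs)
Q = (213817/34300)²/((213817/34300) + 8500/343) = (45717709489/1176490000)/(1063817/34300) = 45717709489/36488923100 in ≈ 1.253 in

Q = 45717709489/36488923100 in ≈ 1.253 in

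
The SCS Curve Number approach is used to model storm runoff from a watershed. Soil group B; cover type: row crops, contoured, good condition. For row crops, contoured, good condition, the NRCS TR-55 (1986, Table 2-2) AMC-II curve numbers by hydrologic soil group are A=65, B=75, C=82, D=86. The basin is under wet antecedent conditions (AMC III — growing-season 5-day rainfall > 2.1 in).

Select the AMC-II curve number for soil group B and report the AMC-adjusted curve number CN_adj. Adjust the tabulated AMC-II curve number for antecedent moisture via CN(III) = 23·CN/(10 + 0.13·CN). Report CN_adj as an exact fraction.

CN_adj = 6900/79 ≈ 87.342

NRCS table: row crops, contoured, good condition, soil group B → CN(II) = 75
Wet (AMC III): CN(III) = 23·75/(10 + 0.13·75) = 1725/(79/4) = 6900/79 ≈ 87.342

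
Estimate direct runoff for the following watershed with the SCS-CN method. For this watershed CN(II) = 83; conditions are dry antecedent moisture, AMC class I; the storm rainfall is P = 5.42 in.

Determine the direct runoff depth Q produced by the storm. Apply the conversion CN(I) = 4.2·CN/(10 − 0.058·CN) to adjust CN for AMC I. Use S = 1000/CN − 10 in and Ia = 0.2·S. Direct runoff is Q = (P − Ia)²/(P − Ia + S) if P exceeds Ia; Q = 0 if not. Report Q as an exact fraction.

Q = 150042346609/70796563950 in ≈ 2.119 in

Adjust CN=83 to AMC I: 4.2·83/(10 − 0.058·83) → (1743/5) ÷ (2593/500) = 174300/2593 ≈ 67.219
Retention S: 1000/CN − 10 with CN=67.219 → S = 8500/1743 ≈ 4.877 in
Initial abstraction Ia = S/5 = (8500/1743)/5 = 1700/1743 ≈ 0.975 in
Excess rainfall: 5.420 − 0.975 = 4.445 in; P > Ia so Q > 0
Runoff Q = (P−Ia)²/(P−Ia+S) = (4.445)²/(4.445+4.877) = 150042346609/70796563950 ≈ 2.119 in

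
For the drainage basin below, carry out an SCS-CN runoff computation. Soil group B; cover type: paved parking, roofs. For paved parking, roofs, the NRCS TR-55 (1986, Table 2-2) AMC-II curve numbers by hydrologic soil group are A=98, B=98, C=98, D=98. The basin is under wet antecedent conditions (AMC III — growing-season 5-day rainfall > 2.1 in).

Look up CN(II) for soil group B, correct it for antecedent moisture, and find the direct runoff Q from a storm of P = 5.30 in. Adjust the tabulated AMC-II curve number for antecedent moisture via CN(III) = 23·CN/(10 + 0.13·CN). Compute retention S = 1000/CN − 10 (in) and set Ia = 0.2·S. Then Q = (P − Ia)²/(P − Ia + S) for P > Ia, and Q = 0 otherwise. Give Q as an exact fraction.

NRCS table: paved parking, roofs, soil group B → CN(II) = 98
Adjust CN=98 to AMC III: 23·98/(10 + 0.13·98) → 2254 ÷ (1137/50) = 112700/1137 ≈ 99.120
Max retention: S = 1000/(112700/1137) − 10 = 100/1127 in (≈ 0.089 in)
Ia = 0.2·(100/1127) = 20/1127 in ≈ 0.018 in
Excess rainfall: 5.300 − 0.018 = 5.282 in; P > Ia so Q > 0
Q: (59531/11270)² ÷ (60531/11270) = 3543939961/682184370 in (≈ 5.195 in)

Q = 3543939961/682184370 in ≈ 5.195 in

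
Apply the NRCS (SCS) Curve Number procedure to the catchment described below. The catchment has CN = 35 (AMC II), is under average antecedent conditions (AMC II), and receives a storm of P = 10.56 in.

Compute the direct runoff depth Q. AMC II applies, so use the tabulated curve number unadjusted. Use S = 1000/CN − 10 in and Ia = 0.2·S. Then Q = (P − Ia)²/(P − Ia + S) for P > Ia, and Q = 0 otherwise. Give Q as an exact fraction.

Q = 358801/194600 in ≈ 1.844 in

Average conditions: CN = 35 (no AMC adjustment).
Retention S: 1000/CN − 10 with CN=35.000 → S = 130/7 ≈ 18.571 in
Ia = 0.2S: 0.2·18.571 = 3.714 in (exactly 26/7)
Excess rainfall: 10.560 − 3.714 = 6.846 in; P > Ia so Q > 0
Q: (1198/175)² ÷ (4448/175) = 358801/194600 in (≈ 1.844 in)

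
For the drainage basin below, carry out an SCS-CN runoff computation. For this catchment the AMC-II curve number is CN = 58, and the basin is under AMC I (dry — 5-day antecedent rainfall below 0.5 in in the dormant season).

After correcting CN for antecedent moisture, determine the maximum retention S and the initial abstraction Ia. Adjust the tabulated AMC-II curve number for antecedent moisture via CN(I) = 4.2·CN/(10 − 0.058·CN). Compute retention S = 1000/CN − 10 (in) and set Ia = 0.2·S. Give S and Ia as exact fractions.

CN(I) from CN(II)=58: (4.2·58)/(10 − 0.058·58) = 2900/79 ≈ 36.709
Retention S: 1000/CN − 10 with CN=36.709 → S = 500/29 ≈ 17.241 in
Initial abstraction Ia = S/5 = (500/29)/5 = 100/29 ≈ 3.448 in

S = 500/29 in ≈ 17.241 in; Ia = 100/29 in ≈ 3.448 in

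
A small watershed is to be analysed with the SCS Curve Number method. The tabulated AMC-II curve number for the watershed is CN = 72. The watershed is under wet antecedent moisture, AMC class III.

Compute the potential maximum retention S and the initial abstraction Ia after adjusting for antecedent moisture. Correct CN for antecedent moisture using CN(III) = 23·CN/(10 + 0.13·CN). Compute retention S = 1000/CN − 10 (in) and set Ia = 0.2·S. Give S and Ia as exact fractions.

S = 350/207 in ≈ 1.691 in; Ia = 70/207 in ≈ 0.338 in

Adjust CN=72 to AMC III: 23·72/(10 + 0.13·72) → 1656 ÷ (484/25) = 10350/121 ≈ 85.537
Retention S: 1000/CN − 10 with CN=85.537 → S = 350/207 ≈ 1.691 in
Initial abstraction Ia = S/5 = (350/207)/5 = 70/207 ≈ 0.338 in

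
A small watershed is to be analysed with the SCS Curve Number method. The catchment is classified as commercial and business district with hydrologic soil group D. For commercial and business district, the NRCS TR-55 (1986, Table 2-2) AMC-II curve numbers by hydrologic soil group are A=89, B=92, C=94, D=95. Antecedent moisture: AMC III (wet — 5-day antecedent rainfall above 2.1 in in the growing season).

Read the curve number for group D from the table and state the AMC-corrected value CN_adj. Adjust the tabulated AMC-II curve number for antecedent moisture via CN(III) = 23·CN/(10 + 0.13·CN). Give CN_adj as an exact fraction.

CN_adj = 43700/447 ≈ 97.763

NRCS table: commercial and business district, soil group D → CN(II) = 95
Adjust CN=95 to AMC III: 23·95/(10 + 0.13·95) → 2185 ÷ (447/20) = 43700/447 ≈ 97.763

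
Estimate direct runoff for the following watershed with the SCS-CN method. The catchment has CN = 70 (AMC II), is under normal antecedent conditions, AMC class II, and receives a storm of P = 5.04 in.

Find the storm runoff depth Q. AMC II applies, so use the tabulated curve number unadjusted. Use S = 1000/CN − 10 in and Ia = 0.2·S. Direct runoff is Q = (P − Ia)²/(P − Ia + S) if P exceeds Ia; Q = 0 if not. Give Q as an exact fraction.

Q = 89304/43225 in ≈ 2.066 in

AMC II — tabulated CN = 70 applies directly.
Retention S: 1000/CN − 10 with CN=70.000 → S = 30/7 ≈ 4.286 in
Ia = 0.2·(30/7) = 6/7 in ≈ 0.857 in
Excess rainfall: 5.040 − 0.857 = 4.183 in; P > Ia so Q > 0
Q: (732/175)² ÷ (1482/175) = 89304/43225 in (≈ 2.066 in)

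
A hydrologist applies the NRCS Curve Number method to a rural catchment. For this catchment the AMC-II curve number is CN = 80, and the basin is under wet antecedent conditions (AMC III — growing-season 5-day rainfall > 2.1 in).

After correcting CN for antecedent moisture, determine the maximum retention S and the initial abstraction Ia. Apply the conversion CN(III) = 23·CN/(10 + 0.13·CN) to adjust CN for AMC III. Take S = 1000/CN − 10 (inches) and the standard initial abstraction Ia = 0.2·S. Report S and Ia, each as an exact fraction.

CN(III) from CN(II)=80: (23·80)/(10 + 0.13·80) = 4600/51 ≈ 90.196
S = 1000/(4600/51) − 10 = 25/23 in ≈ 1.087 in
Initial abstraction Ia = S/5 = (25/23)/5 = 5/23 ≈ 0.217 in

S = 25/23 in ≈ 1.087 in; Ia = 5/23 in ≈ 0.217 in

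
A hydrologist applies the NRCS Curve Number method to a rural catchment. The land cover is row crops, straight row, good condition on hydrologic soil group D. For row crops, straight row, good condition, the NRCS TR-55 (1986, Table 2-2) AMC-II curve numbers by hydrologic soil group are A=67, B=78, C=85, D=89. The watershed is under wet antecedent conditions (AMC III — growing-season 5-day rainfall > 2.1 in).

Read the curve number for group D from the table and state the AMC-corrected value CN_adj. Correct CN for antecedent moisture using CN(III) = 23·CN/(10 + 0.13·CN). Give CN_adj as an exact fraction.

CN_adj = 204700/2157 ≈ 94.900

NRCS table: row crops, straight row, good condition, soil group D → CN(II) = 89
Wet (AMC III): CN(III) = 23·89/(10 + 0.13·89) = 2047/(2157/100) = 204700/2157 ≈ 94.900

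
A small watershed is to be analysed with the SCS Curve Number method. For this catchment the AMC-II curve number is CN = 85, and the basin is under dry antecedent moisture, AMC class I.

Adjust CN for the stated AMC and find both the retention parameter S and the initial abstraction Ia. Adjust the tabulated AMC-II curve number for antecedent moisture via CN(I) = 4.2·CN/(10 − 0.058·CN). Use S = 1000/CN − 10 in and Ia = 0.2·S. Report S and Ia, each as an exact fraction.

Dry (AMC I): CN(I) = 4.2·85/(10 − 0.058·85) = 357/(507/100) = 11900/169 ≈ 70.414
Max retention: S = 1000/(11900/169) − 10 = 500/119 in (≈ 4.202 in)
Ia = 0.2S: 0.2·4.202 = 0.840 in (exactly 100/119)

S = 500/119 in ≈ 4.202 in; Ia = 100/119 in ≈ 0.840 in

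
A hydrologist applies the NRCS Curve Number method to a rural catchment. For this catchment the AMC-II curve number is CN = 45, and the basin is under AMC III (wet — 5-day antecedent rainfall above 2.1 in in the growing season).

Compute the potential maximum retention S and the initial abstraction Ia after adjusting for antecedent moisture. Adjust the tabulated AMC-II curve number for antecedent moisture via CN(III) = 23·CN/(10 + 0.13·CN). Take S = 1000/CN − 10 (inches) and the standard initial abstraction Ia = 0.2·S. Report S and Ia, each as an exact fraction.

Adjust CN=45 to AMC III: 23·45/(10 + 0.13·45) → 1035 ÷ (317/20) = 20700/317 ≈ 65.300
S = 1000/(20700/317) − 10 = 1100/207 in ≈ 5.314 in
Initial abstraction Ia = S/5 = (1100/207)/5 = 220/207 ≈ 1.063 in

S = 1100/207 in ≈ 5.314 in; Ia = 220/207 in ≈ 1.063 in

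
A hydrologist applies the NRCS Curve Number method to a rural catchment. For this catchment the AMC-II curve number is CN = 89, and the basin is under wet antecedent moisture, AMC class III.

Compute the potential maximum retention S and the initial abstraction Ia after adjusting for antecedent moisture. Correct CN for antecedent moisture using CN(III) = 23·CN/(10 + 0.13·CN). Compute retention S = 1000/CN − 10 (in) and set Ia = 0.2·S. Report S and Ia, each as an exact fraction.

S = 1100/2047 in ≈ 0.537 in; Ia = 220/2047 in ≈ 0.107 in

Adjust CN=89 to AMC III: 23·89/(10 + 0.13·89) → 2047 ÷ (2157/100) = 204700/2157 ≈ 94.900
Retention S: 1000/CN − 10 with CN=94.900 → S = 1100/2047 ≈ 0.537 in
Ia = 0.2S: 0.2·0.537 = 0.107 in (exactly 220/2047)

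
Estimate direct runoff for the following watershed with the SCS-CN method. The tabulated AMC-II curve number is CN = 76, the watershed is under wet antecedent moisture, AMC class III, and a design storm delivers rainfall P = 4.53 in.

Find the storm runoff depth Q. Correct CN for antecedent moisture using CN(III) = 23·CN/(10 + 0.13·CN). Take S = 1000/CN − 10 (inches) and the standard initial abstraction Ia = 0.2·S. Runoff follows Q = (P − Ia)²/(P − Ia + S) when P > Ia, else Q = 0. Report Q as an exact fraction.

Adjust CN=76 to AMC III: 23·76/(10 + 0.13·76) → 1748 ÷ (497/25) = 43700/497 ≈ 87.928
Max retention: S = 1000/(43700/497) − 10 = 600/437 in (≈ 1.373 in)
Initial abstraction Ia = S/5 = (600/437)/5 = 120/437 ≈ 0.275 in
P − Ia = 4.530 − 0.275 = 185961/43700 ≈ 4.255 in (> 0, runoff occurs)
Q: (185961/43700)² ÷ (245961/43700) = 3842388169/1194277300 in (≈ 3.217 in)

Q = 3842388169/1194277300 in ≈ 3.217 in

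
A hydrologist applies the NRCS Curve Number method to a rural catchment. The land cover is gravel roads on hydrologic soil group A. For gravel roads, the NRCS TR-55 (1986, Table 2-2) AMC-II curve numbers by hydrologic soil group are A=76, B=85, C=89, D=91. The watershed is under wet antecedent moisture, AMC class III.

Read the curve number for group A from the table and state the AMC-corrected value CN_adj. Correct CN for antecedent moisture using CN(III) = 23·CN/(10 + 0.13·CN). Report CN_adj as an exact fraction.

NRCS table: gravel roads, soil group A → CN(II) = 76
Adjust CN=76 to AMC III: 23·76/(10 + 0.13·76) → 1748 ÷ (497/25) = 43700/497 ≈ 87.928

CN_adj = 43700/497 ≈ 87.928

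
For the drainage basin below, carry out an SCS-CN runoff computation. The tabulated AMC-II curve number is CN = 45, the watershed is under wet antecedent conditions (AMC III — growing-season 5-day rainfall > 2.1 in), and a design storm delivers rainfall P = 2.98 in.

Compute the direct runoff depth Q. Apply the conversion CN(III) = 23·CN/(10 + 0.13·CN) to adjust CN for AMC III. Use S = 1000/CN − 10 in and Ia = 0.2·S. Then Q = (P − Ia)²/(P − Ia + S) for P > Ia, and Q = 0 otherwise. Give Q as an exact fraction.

Wet (AMC III): CN(III) = 23·45/(10 + 0.13·45) = 1035/(317/20) = 20700/317 ≈ 65.300
Retention S: 1000/CN − 10 with CN=65.300 → S = 1100/207 ≈ 5.314 in
Ia = 0.2·(1100/207) = 220/207 in ≈ 1.063 in
Since P=2.980 > Ia=1.063: effective rainfall P−Ia = 19843/10350 in
Runoff Q = (P−Ia)²/(P−Ia+S) = (1.917)²/(1.917+5.314) = 393744649/774625050 ≈ 0.508 in

Q = 393744649/774625050 in ≈ 0.508 in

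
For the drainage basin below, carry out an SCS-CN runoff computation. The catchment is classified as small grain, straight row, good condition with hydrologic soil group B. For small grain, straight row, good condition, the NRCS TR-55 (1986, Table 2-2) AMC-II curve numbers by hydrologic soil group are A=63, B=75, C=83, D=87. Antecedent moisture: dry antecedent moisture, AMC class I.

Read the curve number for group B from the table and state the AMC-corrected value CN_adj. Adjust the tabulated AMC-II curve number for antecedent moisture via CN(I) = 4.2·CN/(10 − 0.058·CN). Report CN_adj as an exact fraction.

CN_adj = 6300/113 ≈ 55.752

NRCS table: small grain, straight row, good condition, soil group B → CN(II) = 75
Dry (AMC I): CN(I) = 4.2·75/(10 − 0.058·75) = 315/(113/20) = 6300/113 ≈ 55.752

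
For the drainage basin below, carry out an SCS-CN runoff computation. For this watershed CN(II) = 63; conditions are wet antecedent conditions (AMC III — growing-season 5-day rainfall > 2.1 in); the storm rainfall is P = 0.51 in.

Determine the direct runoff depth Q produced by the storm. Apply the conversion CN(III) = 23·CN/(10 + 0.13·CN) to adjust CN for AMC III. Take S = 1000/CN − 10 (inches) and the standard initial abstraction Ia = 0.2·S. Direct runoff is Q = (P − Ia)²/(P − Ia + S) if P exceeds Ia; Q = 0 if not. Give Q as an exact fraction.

CN(III) from CN(II)=63: (23·63)/(10 + 0.13·63) = 144900/1819 ≈ 79.659
Retention S: 1000/CN − 10 with CN=79.659 → S = 3700/1449 ≈ 2.553 in
Ia = 0.2·(3700/1449) = 740/1449 in ≈ 0.511 in
P = 0.510 ≤ Ia = 0.511 in: entire storm abstracted, Q = 0.

Q = 0 in ≈ 0.000 in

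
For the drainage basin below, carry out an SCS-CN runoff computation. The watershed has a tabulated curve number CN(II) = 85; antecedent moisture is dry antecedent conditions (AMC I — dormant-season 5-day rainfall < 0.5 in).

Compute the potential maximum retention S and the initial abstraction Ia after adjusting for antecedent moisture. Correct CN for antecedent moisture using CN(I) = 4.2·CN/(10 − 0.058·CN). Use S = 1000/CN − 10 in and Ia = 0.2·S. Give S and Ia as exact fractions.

S = 500/119 in ≈ 4.202 in; Ia = 100/119 in ≈ 0.840 in

Dry (AMC I): CN(I) = 4.2·85/(10 − 0.058·85) = 357/(507/100) = 11900/169 ≈ 70.414
Retention S: 1000/CN − 10 with CN=70.414 → S = 500/119 ≈ 4.202 in
Initial abstraction Ia = S/5 = (500/119)/5 = 100/119 ≈ 0.840 in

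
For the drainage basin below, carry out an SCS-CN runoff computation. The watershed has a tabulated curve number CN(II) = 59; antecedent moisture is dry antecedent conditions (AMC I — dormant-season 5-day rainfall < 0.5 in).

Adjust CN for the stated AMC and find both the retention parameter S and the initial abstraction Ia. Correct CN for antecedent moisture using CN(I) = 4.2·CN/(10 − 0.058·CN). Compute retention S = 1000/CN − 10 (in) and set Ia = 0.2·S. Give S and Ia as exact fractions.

S = 20500/1239 in ≈ 16.546 in; Ia = 4100/1239 in ≈ 3.309 in

CN(I) from CN(II)=59: (4.2·59)/(10 − 0.058·59) = 123900/3289 ≈ 37.671
Max retention: S = 1000/(123900/3289) − 10 = 20500/1239 in (≈ 16.546 in)
Ia = 0.2·(20500/1239) = 4100/1239 in ≈ 3.309 in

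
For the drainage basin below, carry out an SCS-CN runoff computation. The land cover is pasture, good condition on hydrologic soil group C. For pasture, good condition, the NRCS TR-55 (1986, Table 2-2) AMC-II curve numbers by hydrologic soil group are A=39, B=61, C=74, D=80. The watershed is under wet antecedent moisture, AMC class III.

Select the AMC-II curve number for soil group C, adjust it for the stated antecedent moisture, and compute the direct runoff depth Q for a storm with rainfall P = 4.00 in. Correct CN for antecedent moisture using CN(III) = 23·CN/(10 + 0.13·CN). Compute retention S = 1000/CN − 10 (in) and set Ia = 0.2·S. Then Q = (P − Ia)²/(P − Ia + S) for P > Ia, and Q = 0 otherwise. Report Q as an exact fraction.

Q = 2471184/945461 in ≈ 2.614 in

NRCS table: pasture, good condition, soil group C → CN(II) = 74
Adjust CN=74 to AMC III: 23·74/(10 + 0.13·74) → 1702 ÷ (981/50) = 85100/981 ≈ 86.748
Retention S: 1000/CN − 10 with CN=86.748 → S = 1300/851 ≈ 1.528 in
Initial abstraction Ia = S/5 = (1300/851)/5 = 260/851 ≈ 0.306 in
P − Ia = 4.000 − 0.306 = 3144/851 ≈ 3.694 in (> 0, runoff occurs)
Q = (3144/851)²/((3144/851) + 1300/851) = (9884736/724201)/(4444/851) = 2471184/945461 in ≈ 2.614 in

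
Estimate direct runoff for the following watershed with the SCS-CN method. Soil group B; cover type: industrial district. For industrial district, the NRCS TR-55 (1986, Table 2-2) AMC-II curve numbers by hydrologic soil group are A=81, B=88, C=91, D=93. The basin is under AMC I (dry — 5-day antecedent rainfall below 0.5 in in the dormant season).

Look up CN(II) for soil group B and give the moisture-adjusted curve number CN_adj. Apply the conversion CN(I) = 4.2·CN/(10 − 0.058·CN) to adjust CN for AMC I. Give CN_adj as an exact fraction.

NRCS table: industrial district, soil group B → CN(II) = 88
Adjust CN=88 to AMC I: 4.2·88/(10 − 0.058·88) → (1848/5) ÷ (612/125) = 3850/51 ≈ 75.490

CN_adj = 3850/51 ≈ 75.490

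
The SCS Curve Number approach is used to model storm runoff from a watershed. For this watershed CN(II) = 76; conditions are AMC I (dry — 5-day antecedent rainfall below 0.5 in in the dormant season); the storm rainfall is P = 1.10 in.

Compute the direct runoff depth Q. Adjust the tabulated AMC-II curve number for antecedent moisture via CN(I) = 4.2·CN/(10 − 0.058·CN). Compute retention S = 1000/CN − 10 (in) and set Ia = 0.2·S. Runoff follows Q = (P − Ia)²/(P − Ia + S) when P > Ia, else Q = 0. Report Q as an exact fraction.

CN(I) from CN(II)=76: (4.2·76)/(10 − 0.058·76) = 13300/233 ≈ 57.082
Retention S: 1000/CN − 10 with CN=57.082 → S = 1000/133 ≈ 7.519 in
Ia = 0.2S: 0.2·7.519 = 1.504 in (exactly 200/133)
P = 1.100 ≤ Ia = 1.504 in: entire storm abstracted, Q = 0.

Q = 0 in ≈ 0.000 in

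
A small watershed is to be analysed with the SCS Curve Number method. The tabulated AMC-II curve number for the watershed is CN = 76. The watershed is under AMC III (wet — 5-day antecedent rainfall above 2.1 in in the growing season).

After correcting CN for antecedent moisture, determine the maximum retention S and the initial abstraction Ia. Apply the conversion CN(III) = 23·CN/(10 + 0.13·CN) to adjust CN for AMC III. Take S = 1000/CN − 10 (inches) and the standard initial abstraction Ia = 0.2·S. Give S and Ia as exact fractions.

S = 600/437 in ≈ 1.373 in; Ia = 120/437 in ≈ 0.275 in

CN(III) from CN(II)=76: (23·76)/(10 + 0.13·76) = 43700/497 ≈ 87.928
Retention S: 1000/CN − 10 with CN=87.928 → S = 600/437 ≈ 1.373 in
Ia = 0.2S: 0.2·1.373 = 0.275 in (exactly 120/437)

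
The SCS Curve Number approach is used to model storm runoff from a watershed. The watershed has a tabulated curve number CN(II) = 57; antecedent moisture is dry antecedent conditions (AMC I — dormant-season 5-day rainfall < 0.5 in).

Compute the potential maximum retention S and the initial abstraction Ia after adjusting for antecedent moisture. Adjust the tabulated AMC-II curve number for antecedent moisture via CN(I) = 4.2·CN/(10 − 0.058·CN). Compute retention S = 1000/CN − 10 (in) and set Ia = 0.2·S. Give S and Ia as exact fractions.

CN(I) from CN(II)=57: (4.2·57)/(10 − 0.058·57) = 119700/3347 ≈ 35.763
Max retention: S = 1000/(119700/3347) − 10 = 21500/1197 in (≈ 17.962 in)
Ia = 0.2·(21500/1197) = 4300/1197 in ≈ 3.592 in

S = 21500/1197 in ≈ 17.962 in; Ia = 4300/1197 in ≈ 3.592 in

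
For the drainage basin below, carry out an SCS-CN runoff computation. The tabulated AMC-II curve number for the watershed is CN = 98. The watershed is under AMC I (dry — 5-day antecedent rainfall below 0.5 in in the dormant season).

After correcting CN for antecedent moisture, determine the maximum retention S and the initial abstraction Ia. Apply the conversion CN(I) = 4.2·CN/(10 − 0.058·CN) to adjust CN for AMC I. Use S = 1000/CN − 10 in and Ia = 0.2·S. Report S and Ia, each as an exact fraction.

S = 500/1029 in ≈ 0.486 in; Ia = 100/1029 in ≈ 0.097 in

Adjust CN=98 to AMC I: 4.2·98/(10 − 0.058·98) → (2058/5) ÷ (1079/250) = 102900/1079 ≈ 95.366
Max retention: S = 1000/(102900/1079) − 10 = 500/1029 in (≈ 0.486 in)
Ia = 0.2S: 0.2·0.486 = 0.097 in (exactly 100/1029)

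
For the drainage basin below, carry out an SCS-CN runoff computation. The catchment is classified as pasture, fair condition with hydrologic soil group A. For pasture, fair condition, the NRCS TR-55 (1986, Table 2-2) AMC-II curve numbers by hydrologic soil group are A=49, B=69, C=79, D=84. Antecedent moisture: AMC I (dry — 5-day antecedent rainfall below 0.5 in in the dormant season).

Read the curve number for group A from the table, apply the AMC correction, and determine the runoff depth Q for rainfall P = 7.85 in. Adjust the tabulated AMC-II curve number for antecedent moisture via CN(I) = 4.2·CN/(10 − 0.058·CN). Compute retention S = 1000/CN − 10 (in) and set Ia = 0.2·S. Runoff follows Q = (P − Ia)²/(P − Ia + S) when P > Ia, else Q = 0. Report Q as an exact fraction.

NRCS table: pasture, fair condition, soil group A → CN(II) = 49
CN(I) from CN(II)=49: (4.2·49)/(10 − 0.058·49) = 34300/1193 ≈ 28.751
Max retention: S = 1000/(34300/1193) − 10 = 8500/343 in (≈ 24.781 in)
Ia = 0.2·(8500/343) = 1700/343 in ≈ 4.956 in
P − Ia = 7.850 − 4.956 = 19851/6860 ≈ 2.894 in (> 0, runoff occurs)
Runoff Q = (P−Ia)²/(P−Ia+S) = (2.894)²/(2.894+24.781) = 394062201/1302377860 ≈ 0.303 in

Q = 394062201/1302377860 in ≈ 0.303 in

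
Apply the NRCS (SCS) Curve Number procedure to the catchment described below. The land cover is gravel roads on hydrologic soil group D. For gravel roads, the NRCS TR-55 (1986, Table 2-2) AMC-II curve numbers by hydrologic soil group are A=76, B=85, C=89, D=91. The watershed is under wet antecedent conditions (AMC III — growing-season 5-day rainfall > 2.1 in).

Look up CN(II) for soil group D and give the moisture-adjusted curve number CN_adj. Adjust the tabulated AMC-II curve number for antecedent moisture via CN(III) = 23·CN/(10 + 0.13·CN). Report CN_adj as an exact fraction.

NRCS table: gravel roads, soil group D → CN(II) = 91
Adjust CN=91 to AMC III: 23·91/(10 + 0.13·91) → 2093 ÷ (2183/100) = 209300/2183 ≈ 95.877

CN_adj = 209300/2183 ≈ 95.877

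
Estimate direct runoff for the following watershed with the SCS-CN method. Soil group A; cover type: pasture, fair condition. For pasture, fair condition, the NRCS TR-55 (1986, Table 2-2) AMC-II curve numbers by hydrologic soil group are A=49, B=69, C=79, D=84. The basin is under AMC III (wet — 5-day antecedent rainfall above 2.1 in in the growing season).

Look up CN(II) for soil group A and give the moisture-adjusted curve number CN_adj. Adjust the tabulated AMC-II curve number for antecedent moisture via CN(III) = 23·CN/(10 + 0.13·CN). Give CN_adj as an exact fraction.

CN_adj = 112700/1637 ≈ 68.845

NRCS table: pasture, fair condition, soil group A → CN(II) = 49
CN(III) from CN(II)=49: (23·49)/(10 + 0.13·49) = 112700/1637 ≈ 68.845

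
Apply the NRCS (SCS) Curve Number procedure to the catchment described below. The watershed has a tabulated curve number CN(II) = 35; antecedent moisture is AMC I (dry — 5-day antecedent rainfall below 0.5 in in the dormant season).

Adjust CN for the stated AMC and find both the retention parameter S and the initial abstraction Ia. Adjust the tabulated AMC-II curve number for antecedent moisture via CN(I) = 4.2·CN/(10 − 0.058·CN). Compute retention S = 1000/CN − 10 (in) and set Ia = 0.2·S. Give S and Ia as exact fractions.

S = 6500/147 in ≈ 44.218 in; Ia = 1300/147 in ≈ 8.844 in

Adjust CN=35 to AMC I: 4.2·35/(10 − 0.058·35) → 147 ÷ (797/100) = 14700/797 ≈ 18.444
Retention S: 1000/CN − 10 with CN=18.444 → S = 6500/147 ≈ 44.218 in
Ia = 0.2S: 0.2·44.218 = 8.844 in (exactly 1300/147)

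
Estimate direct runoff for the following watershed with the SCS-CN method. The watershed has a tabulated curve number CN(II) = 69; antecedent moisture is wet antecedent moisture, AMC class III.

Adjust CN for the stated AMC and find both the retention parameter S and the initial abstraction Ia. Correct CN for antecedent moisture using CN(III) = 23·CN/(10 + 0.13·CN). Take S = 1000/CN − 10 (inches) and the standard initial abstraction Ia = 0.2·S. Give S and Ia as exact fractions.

CN(III) from CN(II)=69: (23·69)/(10 + 0.13·69) = 158700/1897 ≈ 83.658
S = 1000/(158700/1897) − 10 = 3100/1587 in ≈ 1.953 in
Initial abstraction Ia = S/5 = (3100/1587)/5 = 620/1587 ≈ 0.391 in

S = 3100/1587 in ≈ 1.953 in; Ia = 620/1587 in ≈ 0.391 in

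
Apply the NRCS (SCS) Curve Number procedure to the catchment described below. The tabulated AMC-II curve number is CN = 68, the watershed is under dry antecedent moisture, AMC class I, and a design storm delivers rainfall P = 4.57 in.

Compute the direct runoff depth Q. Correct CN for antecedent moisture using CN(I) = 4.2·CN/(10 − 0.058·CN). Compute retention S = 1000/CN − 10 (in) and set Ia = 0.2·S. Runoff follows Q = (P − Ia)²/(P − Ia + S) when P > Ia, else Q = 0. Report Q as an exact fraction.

Q = 6913756201/17248419300 in ≈ 0.401 in

CN(I) from CN(II)=68: (4.2·68)/(10 − 0.058·68) = 35700/757 ≈ 47.160
Retention S: 1000/CN − 10 with CN=47.160 → S = 4000/357 ≈ 11.204 in
Ia = 0.2S: 0.2·11.204 = 2.241 in (exactly 800/357)
P − Ia = 4.570 − 2.241 = 83149/35700 ≈ 2.329 in (> 0, runoff occurs)
Q: (83149/35700)² ÷ (483149/35700) = 6913756201/17248419300 in (≈ 0.401 in)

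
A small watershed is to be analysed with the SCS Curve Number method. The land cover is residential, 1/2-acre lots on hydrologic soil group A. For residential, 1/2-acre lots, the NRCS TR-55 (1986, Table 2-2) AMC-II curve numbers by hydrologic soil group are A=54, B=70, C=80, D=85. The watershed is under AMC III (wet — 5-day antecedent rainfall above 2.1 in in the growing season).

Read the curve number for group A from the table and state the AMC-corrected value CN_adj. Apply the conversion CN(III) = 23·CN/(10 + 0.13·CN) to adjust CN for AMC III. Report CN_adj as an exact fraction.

CN_adj = 2700/37 ≈ 72.973

NRCS table: residential, 1/2-acre lots, soil group A → CN(II) = 54
Wet (AMC III): CN(III) = 23·54/(10 + 0.13·54) = 1242/(851/50) = 2700/37 ≈ 72.973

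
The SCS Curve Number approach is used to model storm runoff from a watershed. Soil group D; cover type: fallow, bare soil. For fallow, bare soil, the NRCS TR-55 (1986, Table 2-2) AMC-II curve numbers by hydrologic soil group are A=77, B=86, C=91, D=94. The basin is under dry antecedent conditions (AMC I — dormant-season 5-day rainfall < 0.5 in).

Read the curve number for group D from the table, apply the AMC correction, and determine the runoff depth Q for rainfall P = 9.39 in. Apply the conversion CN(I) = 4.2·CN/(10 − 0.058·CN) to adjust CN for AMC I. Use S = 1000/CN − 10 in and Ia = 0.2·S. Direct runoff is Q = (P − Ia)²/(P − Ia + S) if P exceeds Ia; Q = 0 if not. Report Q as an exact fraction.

Q = 89359742761/11479829900 in ≈ 7.784 in

NRCS table: fallow, bare soil, soil group D → CN(II) = 94
CN(I) from CN(II)=94: (4.2·94)/(10 − 0.058·94) = 32900/379 ≈ 86.807
Max retention: S = 1000/(32900/379) − 10 = 500/329 in (≈ 1.520 in)
Ia = 0.2·(500/329) = 100/329 in ≈ 0.304 in
Since P=9.390 > Ia=0.304: effective rainfall P−Ia = 298931/32900 in
Runoff Q = (P−Ia)²/(P−Ia+S) = (9.086)²/(9.086+1.520) = 89359742761/11479829900 ≈ 7.784 in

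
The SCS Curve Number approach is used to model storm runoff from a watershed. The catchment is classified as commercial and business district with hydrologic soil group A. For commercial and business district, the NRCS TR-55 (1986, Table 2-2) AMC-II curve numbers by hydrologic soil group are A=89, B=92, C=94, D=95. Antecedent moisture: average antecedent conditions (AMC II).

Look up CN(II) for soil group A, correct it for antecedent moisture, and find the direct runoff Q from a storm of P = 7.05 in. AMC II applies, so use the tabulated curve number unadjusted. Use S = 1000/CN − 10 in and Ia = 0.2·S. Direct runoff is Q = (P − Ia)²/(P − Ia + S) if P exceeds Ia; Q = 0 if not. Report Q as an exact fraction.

NRCS table: commercial and business district, soil group A → CN(II) = 89
AMC II — tabulated CN = 89 applies directly.
Max retention: S = 1000/89 − 10 = 110/89 in (≈ 1.236 in)
Ia = 0.2·(110/89) = 22/89 in ≈ 0.247 in
Excess rainfall: 7.050 − 0.247 = 6.803 in; P > Ia so Q > 0
Runoff Q = (P−Ia)²/(P−Ia+S) = (6.803)²/(6.803+1.236) = 146627881/25470020 ≈ 5.757 in

Q = 146627881/25470020 in ≈ 5.757 in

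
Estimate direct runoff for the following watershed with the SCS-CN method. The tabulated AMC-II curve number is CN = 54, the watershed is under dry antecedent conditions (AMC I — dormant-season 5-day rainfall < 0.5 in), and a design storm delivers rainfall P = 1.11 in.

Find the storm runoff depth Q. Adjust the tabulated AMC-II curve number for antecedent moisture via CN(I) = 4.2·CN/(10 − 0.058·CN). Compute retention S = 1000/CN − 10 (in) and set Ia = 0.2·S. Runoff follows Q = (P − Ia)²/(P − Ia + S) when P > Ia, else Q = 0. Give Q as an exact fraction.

Q = 0 in ≈ 0.000 in

Adjust CN=54 to AMC I: 4.2·54/(10 − 0.058·54) → (1134/5) ÷ (1717/250) = 56700/1717 ≈ 33.023
S = 1000/(56700/1717) − 10 = 11500/567 in ≈ 20.282 in
Ia = 0.2S: 0.2·20.282 = 4.056 in (exactly 2300/567)
P = 1.110 ≤ Ia = 4.056 in: entire storm abstracted, Q = 0.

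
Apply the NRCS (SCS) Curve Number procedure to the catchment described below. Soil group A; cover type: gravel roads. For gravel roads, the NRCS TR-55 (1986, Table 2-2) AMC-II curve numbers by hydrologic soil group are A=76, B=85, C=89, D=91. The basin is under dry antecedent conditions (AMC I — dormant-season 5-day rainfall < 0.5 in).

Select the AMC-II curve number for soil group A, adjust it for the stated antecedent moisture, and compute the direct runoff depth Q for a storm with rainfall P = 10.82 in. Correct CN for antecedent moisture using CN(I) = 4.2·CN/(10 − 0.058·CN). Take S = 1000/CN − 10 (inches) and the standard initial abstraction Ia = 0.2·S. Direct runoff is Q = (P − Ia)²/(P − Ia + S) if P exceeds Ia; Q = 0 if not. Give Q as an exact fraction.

Q = 3838174209/744487450 in ≈ 5.155 in

NRCS table: gravel roads, soil group A → CN(II) = 76
CN(I) from CN(II)=76: (4.2·76)/(10 − 0.058·76) = 13300/233 ≈ 57.082
Retention S: 1000/CN − 10 with CN=57.082 → S = 1000/133 ≈ 7.519 in
Ia = 0.2·(1000/133) = 200/133 in ≈ 1.504 in
P − Ia = 10.820 − 1.504 = 61953/6650 ≈ 9.316 in (> 0, runoff occurs)
Q = (61953/6650)²/((61953/6650) + 1000/133) = (3838174209/44222500)/(111953/6650) = 3838174209/744487450 in ≈ 5.155 in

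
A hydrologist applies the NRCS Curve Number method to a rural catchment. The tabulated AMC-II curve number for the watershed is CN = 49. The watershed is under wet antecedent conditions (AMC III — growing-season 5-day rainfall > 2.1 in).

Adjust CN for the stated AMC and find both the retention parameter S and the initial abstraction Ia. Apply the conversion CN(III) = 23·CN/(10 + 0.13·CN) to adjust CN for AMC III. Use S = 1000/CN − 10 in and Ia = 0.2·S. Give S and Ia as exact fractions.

Wet (AMC III): CN(III) = 23·49/(10 + 0.13·49) = 1127/(1637/100) = 112700/1637 ≈ 68.845
Retention S: 1000/CN − 10 with CN=68.845 → S = 5100/1127 ≈ 4.525 in
Ia = 0.2·(5100/1127) = 1020/1127 in ≈ 0.905 in

S = 5100/1127 in ≈ 4.525 in; Ia = 1020/1127 in ≈ 0.905 in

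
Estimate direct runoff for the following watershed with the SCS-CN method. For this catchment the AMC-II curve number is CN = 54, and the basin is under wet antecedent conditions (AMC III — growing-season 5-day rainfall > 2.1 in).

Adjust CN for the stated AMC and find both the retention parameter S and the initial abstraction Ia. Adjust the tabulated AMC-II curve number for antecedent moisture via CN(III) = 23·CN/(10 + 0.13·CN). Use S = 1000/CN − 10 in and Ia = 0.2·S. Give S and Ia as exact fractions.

S = 100/27 in ≈ 3.704 in; Ia = 20/27 in ≈ 0.741 in

Adjust CN=54 to AMC III: 23·54/(10 + 0.13·54) → 1242 ÷ (851/50) = 2700/37 ≈ 72.973
S = 1000/(2700/37) − 10 = 100/27 in ≈ 3.704 in
Ia = 0.2S: 0.2·3.704 = 0.741 in (exactly 20/27)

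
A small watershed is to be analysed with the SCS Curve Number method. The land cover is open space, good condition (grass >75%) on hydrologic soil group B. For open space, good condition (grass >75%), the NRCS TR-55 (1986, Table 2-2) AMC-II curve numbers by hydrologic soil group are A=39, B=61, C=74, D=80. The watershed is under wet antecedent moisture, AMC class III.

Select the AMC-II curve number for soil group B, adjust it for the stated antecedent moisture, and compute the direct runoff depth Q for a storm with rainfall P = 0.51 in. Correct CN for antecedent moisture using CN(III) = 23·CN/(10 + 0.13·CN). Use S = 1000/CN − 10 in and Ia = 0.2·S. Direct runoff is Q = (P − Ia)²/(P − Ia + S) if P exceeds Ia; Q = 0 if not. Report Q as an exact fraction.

NRCS table: open space, good condition (grass >75%), soil group B → CN(II) = 61
CN(III) from CN(II)=61: (23·61)/(10 + 0.13·61) = 140300/1793 ≈ 78.249
S = 1000/(140300/1793) − 10 = 3900/1403 in ≈ 2.780 in
Ia = 0.2S: 0.2·2.780 = 0.556 in (exactly 780/1403)
P = 0.510 ≤ Ia = 0.556 in: entire storm abstracted, Q = 0.

Q = 0 in ≈ 0.000 in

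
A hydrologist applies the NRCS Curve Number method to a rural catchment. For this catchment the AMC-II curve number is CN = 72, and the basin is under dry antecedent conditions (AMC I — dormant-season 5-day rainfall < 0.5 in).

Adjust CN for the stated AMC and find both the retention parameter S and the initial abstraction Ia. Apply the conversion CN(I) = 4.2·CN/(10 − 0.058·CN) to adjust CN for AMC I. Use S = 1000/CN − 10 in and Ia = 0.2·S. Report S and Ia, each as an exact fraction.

S = 250/27 in ≈ 9.259 in; Ia = 50/27 in ≈ 1.852 in

Dry (AMC I): CN(I) = 4.2·72/(10 − 0.058·72) = (1512/5)/(728/125) = 675/13 ≈ 51.923
Max retention: S = 1000/(675/13) − 10 = 250/27 in (≈ 9.259 in)
Initial abstraction Ia = S/5 = (250/27)/5 = 50/27 ≈ 1.852 in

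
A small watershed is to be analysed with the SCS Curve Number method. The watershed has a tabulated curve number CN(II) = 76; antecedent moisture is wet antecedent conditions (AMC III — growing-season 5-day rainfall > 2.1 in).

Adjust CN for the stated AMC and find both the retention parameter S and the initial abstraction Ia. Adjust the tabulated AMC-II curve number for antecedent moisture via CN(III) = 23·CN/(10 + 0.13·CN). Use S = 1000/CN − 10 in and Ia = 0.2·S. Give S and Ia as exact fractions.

CN(III) from CN(II)=76: (23·76)/(10 + 0.13·76) = 43700/497 ≈ 87.928
Max retention: S = 1000/(43700/497) − 10 = 600/437 in (≈ 1.373 in)
Ia = 0.2·(600/437) = 120/437 in ≈ 0.275 in

S = 600/437 in ≈ 1.373 in; Ia = 120/437 in ≈ 0.275 in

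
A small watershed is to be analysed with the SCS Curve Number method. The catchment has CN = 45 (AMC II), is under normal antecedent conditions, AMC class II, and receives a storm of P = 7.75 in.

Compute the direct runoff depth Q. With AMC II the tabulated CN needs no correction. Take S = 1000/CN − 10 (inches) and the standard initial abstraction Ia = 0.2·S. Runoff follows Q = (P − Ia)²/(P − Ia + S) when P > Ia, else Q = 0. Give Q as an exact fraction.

Average conditions: CN = 45 (no AMC adjustment).
Max retention: S = 1000/45 − 10 = 110/9 in (≈ 12.222 in)
Ia = 0.2S: 0.2·12.222 = 2.444 in (exactly 22/9)
Since P=7.750 > Ia=2.444: effective rainfall P−Ia = 191/36 in
Runoff Q = (P−Ia)²/(P−Ia+S) = (5.306)²/(5.306+12.222) = 36481/22716 ≈ 1.606 in

Q = 36481/22716 in ≈ 1.606 in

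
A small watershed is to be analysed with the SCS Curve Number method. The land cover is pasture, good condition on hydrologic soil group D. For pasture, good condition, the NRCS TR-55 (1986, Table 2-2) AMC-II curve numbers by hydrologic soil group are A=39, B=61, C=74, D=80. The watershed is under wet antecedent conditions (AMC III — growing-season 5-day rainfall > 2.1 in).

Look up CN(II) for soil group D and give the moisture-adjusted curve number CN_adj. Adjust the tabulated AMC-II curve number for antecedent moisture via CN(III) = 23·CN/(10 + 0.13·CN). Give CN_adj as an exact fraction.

CN_adj = 4600/51 ≈ 90.196

NRCS table: pasture, good condition, soil group D → CN(II) = 80
Adjust CN=80 to AMC III: 23·80/(10 + 0.13·80) → 1840 ÷ (102/5) = 4600/51 ≈ 90.196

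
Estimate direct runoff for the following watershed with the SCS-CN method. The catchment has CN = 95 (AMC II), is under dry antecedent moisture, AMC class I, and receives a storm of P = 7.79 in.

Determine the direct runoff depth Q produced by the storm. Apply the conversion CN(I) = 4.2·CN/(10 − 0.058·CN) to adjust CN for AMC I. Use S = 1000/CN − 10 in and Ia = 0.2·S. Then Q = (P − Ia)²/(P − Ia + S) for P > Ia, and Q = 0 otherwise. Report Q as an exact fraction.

Q = 90493274041/13997757900 in ≈ 6.465 in

Dry (AMC I): CN(I) = 4.2·95/(10 − 0.058·95) = 399/(449/100) = 39900/449 ≈ 88.864
Retention S: 1000/CN − 10 with CN=88.864 → S = 500/399 ≈ 1.253 in
Initial abstraction Ia = S/5 = (500/399)/5 = 100/399 ≈ 0.251 in
Excess rainfall: 7.790 − 0.251 = 7.539 in; P > Ia so Q > 0
Q: (300821/39900)² ÷ (350821/39900) = 90493274041/13997757900 in (≈ 6.465 in)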